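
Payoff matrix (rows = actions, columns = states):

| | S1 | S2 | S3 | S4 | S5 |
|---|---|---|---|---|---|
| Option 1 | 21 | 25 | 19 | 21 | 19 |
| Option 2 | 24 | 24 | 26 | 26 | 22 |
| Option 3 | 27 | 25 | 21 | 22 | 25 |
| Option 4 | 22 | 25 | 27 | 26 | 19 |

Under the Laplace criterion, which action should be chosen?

Row averages: Option 1=21, Option 2=24.4, Option 3=24, Option 4=23.8
Highest average = 24.4 → Option 2.

Option 2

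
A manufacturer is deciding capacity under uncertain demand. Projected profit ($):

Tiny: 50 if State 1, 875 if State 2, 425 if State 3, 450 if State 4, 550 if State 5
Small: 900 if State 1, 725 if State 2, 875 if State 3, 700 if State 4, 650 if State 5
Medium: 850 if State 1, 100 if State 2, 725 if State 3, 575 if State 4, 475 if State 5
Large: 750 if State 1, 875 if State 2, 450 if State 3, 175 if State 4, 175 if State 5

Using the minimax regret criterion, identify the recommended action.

Small

Column bests: State 1=900, State 2=875, State 3=875, State 4=700, State 5=650.
Tiny regrets: 850, 0, 450, 250, 100 → max 850
Small regrets: 0, 150, 0, 0, 0 → max 150
Medium regrets: 50, 775, 150, 125, 175 → max 775
Large regrets: 150, 0, 425, 525, 475 → max 525
Smallest max regret = 150 → Small.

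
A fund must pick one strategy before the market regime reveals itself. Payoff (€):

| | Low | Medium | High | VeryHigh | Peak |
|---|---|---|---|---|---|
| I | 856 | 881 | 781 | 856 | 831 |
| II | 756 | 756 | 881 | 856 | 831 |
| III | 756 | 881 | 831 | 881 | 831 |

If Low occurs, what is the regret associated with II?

Best payoff under Low is 856.
Regret = 856 − 756 = 100.

100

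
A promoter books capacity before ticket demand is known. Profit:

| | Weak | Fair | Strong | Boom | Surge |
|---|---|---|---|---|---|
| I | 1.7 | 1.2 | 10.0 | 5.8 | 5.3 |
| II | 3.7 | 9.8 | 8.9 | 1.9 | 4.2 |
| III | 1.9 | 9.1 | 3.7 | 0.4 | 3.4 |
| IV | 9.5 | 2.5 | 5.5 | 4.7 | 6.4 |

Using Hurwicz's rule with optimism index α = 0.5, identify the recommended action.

I: 0.5·10.0 + 0.5·1.2 = 5.6
II: 0.5·9.8 + 0.5·1.9 = 5.85
III: 0.5·9.1 + 0.5·0.4 = 4.75
IV: 0.5·9.5 + 0.5·2.5 = 6
Highest Hurwicz score = 6 → IV.

IV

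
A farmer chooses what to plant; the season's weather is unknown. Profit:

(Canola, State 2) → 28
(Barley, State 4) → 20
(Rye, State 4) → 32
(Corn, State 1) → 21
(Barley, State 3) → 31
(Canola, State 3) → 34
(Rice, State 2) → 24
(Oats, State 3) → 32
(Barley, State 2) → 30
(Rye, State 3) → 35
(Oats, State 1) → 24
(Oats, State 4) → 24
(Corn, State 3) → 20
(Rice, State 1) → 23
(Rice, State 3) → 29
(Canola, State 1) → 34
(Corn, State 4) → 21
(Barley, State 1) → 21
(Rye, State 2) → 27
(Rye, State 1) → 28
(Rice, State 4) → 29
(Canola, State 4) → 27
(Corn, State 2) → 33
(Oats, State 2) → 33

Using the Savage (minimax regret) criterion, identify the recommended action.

Canola

Column bests: State 1=34, State 2=33, State 3=35, State 4=32.
Corn regrets: 13, 0, 15, 11 → max 15
Canola regrets: 0, 5, 1, 5 → max 5
Rice regrets: 11, 9, 6, 3 → max 11
Barley regrets: 13, 3, 4, 12 → max 13
Rye regrets: 6, 6, 0, 0 → max 6
Oats regrets: 10, 0, 3, 8 → max 10
Smallest max regret = 5 → Canola.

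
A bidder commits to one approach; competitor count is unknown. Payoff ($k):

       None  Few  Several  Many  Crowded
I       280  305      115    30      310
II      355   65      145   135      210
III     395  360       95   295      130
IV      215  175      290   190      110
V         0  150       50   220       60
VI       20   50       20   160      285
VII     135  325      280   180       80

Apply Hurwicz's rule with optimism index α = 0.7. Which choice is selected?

III

I: 0.7·310 + 0.3·30 = 226
II: 0.7·355 + 0.3·65 = 268
III: 0.7·395 + 0.3·95 = 305
IV: 0.7·290 + 0.3·110 = 236
V: 0.7·220 + 0.3·0 = 154
VI: 0.7·285 + 0.3·20 = 205.5
VII: 0.7·325 + 0.3·80 = 251.5
Highest Hurwicz score = 305 → III.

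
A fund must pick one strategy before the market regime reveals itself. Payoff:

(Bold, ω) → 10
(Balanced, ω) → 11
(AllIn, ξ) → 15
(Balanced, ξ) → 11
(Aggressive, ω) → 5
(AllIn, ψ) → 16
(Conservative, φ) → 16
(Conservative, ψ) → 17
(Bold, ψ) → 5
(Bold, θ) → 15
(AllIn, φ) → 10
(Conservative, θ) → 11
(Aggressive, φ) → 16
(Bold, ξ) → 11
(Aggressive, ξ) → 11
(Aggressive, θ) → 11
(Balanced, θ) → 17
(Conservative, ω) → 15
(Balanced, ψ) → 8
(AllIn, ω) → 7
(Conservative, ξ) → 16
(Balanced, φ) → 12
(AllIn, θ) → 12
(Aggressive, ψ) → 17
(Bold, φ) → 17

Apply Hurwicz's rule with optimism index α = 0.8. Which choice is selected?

Conservative: 0.8·17 + 0.2·11 = 15.8
Balanced: 0.8·17 + 0.2·8 = 15.2
Aggressive: 0.8·17 + 0.2·5 = 14.6
Bold: 0.8·17 + 0.2·5 = 14.6
AllIn: 0.8·16 + 0.2·7 = 14.2
Highest Hurwicz score = 15.8 → Conservative.

Conservative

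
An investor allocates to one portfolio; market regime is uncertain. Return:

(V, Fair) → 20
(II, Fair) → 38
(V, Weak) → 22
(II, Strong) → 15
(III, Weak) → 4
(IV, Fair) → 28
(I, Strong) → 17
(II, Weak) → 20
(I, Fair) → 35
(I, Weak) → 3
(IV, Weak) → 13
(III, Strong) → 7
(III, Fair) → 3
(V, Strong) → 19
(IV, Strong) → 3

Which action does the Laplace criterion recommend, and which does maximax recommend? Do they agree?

Row averages: I=55/3, II=73/3, III=14/3, IV=44/3, V=61/3
Highest average = 73/3 → II.
Row maxima: I=35, II=38, III=7, IV=28, V=22
Best best-case = 38 → II.

laplace → II; maximax → II (agree)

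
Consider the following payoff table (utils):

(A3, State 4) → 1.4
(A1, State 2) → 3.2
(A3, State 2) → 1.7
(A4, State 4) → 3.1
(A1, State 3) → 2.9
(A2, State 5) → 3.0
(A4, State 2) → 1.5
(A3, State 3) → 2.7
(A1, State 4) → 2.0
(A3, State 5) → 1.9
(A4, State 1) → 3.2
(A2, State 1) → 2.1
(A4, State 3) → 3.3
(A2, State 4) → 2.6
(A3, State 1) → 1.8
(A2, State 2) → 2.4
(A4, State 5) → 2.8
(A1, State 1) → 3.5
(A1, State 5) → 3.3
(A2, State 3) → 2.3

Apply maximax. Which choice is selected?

Row maxima: A1=3.5, A2=3.0, A3=2.7, A4=3.3
Best best-case = 3.5 → A1.

A1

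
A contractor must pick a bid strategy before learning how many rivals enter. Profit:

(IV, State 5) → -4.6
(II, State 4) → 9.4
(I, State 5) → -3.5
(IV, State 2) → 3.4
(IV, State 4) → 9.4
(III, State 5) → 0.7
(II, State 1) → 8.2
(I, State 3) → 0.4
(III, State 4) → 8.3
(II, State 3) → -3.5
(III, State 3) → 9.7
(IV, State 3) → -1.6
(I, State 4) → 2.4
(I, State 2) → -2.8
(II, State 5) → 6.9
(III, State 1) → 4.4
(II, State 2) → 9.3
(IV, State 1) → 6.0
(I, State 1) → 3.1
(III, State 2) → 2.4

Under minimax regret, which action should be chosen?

III

Column bests: State 1=8.2, State 2=9.3, State 3=9.7, State 4=9.4, State 5=6.9.
I regrets: 5.1, 12.1, 9.3, 7.0, 10.4 → max 12.1
II regrets: 0.0, 0.0, 13.2, 0.0, 0.0 → max 13.2
III regrets: 3.8, 6.9, 0.0, 1.1, 6.2 → max 6.9
IV regrets: 2.2, 5.9, 11.3, 0.0, 11.5 → max 11.5
Smallest max regret = 6.9 → III.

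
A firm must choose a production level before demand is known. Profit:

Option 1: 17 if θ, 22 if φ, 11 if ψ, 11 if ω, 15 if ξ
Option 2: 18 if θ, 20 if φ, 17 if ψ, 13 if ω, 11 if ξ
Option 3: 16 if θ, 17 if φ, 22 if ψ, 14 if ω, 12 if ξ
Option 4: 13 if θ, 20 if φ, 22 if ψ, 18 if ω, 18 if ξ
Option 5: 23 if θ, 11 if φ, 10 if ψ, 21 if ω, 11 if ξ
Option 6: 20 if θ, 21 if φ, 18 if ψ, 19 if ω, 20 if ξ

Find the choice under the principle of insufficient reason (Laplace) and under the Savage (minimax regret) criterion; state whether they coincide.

Row averages: Option 1=15.2, Option 2=15.8, Option 3=16.2, Option 4=18.2, Option 5=15.2, Option 6=19.6
Highest average = 19.6 → Option 6.
Column bests: θ=23, φ=22, ψ=22, ω=21, ξ=20.
Option 1 regrets: 6, 0, 11, 10, 5 → max 11
Option 2 regrets: 5, 2, 5, 8, 9 → max 9
Option 3 regrets: 7, 5, 0, 7, 8 → max 8
Option 4 regrets: 10, 2, 0, 3, 2 → max 10
Option 5 regrets: 0, 11, 12, 0, 9 → max 12
Option 6 regrets: 3, 1, 4, 2, 0 → max 4
Smallest max regret = 4 → Option 6.

laplace → Option 6; minimax regret → Option 6 (agree)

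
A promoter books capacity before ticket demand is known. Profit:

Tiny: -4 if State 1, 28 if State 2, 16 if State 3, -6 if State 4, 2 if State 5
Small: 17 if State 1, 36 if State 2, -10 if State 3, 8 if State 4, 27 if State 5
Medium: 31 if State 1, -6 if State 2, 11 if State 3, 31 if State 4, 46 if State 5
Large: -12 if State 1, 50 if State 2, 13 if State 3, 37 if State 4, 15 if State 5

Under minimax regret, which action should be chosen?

Column bests: State 1=31, State 2=50, State 3=16, State 4=37, State 5=46.
Tiny regrets: 35, 22, 0, 43, 44 → max 44
Small regrets: 14, 14, 26, 29, 19 → max 29
Medium regrets: 0, 56, 5, 6, 0 → max 56
Large regrets: 43, 0, 3, 0, 31 → max 43
Smallest max regret = 29 → Small.

Small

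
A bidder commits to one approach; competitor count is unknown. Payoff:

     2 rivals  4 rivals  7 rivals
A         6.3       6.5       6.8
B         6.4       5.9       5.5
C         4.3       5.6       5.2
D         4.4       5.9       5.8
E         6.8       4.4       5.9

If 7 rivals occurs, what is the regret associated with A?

0.0

Best payoff under 7 rivals is 6.8.
Regret = 6.8 − 6.8 = 0.0.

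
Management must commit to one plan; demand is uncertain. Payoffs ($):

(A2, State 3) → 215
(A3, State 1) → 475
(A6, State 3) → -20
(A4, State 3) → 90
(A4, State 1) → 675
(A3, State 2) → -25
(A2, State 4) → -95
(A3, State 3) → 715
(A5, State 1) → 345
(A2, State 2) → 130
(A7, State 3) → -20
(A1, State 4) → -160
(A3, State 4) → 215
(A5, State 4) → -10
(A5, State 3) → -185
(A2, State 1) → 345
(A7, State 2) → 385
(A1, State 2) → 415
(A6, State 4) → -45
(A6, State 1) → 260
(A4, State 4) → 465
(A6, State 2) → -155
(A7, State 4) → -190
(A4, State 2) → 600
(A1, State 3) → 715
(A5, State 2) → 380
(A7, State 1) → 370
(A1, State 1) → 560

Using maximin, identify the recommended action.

Row minima: A1=-160, A2=-95, A3=-25, A4=90, A5=-185, A6=-155, A7=-190
Best worst-case = 90 → A4.

A4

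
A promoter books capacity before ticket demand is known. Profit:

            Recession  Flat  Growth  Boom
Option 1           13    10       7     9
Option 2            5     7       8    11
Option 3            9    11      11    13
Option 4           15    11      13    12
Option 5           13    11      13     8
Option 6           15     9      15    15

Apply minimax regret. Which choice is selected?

Option 6

Column bests: Recession=15, Flat=11, Growth=15, Boom=15.
Option 1 regrets: 2, 1, 8, 6 → max 8
Option 2 regrets: 10, 4, 7, 4 → max 10
Option 3 regrets: 6, 0, 4, 2 → max 6
Option 4 regrets: 0, 0, 2, 3 → max 3
Option 5 regrets: 2, 0, 2, 7 → max 7
Option 6 regrets: 0, 2, 0, 0 → max 2
Smallest max regret = 2 → Option 6.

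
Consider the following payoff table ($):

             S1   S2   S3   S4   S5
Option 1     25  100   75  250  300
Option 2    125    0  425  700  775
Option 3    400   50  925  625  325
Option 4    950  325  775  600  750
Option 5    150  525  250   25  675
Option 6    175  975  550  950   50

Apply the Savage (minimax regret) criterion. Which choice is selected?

Option 4

Column bests: S1=950, S2=975, S3=925, S4=950, S5=775.
Option 1 regrets: 925, 875, 850, 700, 475 → max 925
Option 2 regrets: 825, 975, 500, 250, 0 → max 975
Option 3 regrets: 550, 925, 0, 325, 450 → max 925
Option 4 regrets: 0, 650, 150, 350, 25 → max 650
Option 5 regrets: 800, 450, 675, 925, 100 → max 925
Option 6 regrets: 775, 0, 375, 0, 725 → max 775
Smallest max regret = 650 → Option 4.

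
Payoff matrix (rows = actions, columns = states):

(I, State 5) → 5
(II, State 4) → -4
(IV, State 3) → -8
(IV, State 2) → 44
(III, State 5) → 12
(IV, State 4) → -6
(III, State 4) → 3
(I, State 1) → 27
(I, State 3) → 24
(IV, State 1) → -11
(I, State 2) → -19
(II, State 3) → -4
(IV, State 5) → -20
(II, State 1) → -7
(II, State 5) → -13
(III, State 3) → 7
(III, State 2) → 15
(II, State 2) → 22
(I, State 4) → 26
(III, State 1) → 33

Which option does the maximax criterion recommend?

IV

Row maxima: I=27, II=22, III=33, IV=44
Best best-case = 44 → IV.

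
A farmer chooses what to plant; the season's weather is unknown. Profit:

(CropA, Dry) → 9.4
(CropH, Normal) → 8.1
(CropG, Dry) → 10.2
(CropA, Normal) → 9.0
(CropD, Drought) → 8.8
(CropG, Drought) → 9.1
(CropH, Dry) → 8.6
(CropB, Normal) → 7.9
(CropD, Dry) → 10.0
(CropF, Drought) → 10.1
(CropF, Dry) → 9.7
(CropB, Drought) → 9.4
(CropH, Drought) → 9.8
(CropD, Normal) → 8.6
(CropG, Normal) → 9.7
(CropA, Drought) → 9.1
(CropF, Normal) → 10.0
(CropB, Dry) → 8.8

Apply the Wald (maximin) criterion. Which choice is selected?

Row minima: CropD=8.6, CropB=7.9, CropH=8.1, CropG=9.1, CropA=9.0, CropF=9.7
Best worst-case = 9.7 → CropF.

CropF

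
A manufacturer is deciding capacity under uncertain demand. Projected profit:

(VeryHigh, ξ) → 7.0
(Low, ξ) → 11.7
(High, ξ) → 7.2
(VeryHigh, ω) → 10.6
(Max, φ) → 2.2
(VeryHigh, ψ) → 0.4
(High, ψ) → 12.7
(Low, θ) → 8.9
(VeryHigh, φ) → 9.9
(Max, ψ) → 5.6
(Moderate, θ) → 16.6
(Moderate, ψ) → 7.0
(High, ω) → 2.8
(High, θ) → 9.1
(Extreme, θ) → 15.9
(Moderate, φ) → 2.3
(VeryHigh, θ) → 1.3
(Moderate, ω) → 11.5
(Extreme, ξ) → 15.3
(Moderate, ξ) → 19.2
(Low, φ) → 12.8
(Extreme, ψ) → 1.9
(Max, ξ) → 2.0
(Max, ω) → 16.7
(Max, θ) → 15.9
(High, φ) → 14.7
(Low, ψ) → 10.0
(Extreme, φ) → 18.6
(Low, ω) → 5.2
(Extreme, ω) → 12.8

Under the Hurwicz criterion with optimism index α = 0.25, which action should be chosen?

Low: 0.25·12.8 + 0.75·5.2 = 7.1
Moderate: 0.25·19.2 + 0.75·2.3 = 6.525
High: 0.25·14.7 + 0.75·2.8 = 5.775
VeryHigh: 0.25·10.6 + 0.75·0.4 = 2.95
Extreme: 0.25·18.6 + 0.75·1.9 = 6.075
Max: 0.25·16.7 + 0.75·2.0 = 5.675
Highest Hurwicz score = 7.1 → Low.

Low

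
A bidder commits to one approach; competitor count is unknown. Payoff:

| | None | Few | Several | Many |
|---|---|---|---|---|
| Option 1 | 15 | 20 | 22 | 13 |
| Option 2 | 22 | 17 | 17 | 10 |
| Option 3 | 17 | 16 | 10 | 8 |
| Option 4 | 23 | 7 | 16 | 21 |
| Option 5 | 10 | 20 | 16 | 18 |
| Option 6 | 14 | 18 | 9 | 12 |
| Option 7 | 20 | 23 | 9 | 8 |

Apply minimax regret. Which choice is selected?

Column bests: None=23, Few=23, Several=22, Many=21.
Option 1 regrets: 8, 3, 0, 8 → max 8
Option 2 regrets: 1, 6, 5, 11 → max 11
Option 3 regrets: 6, 7, 12, 13 → max 13
Option 4 regrets: 0, 16, 6, 0 → max 16
Option 5 regrets: 13, 3, 6, 3 → max 13
Option 6 regrets: 9, 5, 13, 9 → max 13
Option 7 regrets: 3, 0, 13, 13 → max 13
Smallest max regret = 8 → Option 1.

Option 1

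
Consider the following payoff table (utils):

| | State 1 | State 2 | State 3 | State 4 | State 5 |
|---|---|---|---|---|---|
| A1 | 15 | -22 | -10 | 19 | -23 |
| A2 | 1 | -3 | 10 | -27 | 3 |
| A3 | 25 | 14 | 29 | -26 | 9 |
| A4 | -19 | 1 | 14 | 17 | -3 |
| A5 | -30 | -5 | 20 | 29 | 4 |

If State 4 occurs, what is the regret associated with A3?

Best payoff under State 4 is 29.
Regret = 29 − (-26) = 55.

55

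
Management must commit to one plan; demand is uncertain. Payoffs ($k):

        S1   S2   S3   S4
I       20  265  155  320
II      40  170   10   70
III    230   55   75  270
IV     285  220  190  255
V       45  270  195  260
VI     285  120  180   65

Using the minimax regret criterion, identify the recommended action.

Column bests: S1=285, S2=270, S3=195, S4=320.
I regrets: 265, 5, 40, 0 → max 265
II regrets: 245, 100, 185, 250 → max 250
III regrets: 55, 215, 120, 50 → max 215
IV regrets: 0, 50, 5, 65 → max 65
V regrets: 240, 0, 0, 60 → max 240
VI regrets: 0, 150, 15, 255 → max 255
Smallest max regret = 65 → IV.

IV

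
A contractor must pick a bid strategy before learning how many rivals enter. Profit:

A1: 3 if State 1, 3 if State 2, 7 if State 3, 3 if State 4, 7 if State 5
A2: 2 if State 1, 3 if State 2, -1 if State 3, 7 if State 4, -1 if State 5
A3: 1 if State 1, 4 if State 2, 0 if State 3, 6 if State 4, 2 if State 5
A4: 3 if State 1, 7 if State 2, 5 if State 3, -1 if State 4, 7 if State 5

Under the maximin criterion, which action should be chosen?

Row minima: A1=3, A2=-1, A3=0, A4=-1
Best worst-case = 3 → A1.

A1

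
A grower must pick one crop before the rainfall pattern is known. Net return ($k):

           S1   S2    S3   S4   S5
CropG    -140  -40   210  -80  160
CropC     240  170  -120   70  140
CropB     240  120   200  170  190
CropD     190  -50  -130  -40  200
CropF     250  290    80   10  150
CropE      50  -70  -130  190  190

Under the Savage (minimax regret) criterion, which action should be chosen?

CropB

Column bests: S1=250, S2=290, S3=210, S4=190, S5=200.
CropG regrets: 390, 330, 0, 270, 40 → max 390
CropC regrets: 10, 120, 330, 120, 60 → max 330
CropB regrets: 10, 170, 10, 20, 10 → max 170
CropD regrets: 60, 340, 340, 230, 0 → max 340
CropF regrets: 0, 0, 130, 180, 50 → max 180
CropE regrets: 200, 360, 340, 0, 10 → max 360
Smallest max regret = 170 → CropB.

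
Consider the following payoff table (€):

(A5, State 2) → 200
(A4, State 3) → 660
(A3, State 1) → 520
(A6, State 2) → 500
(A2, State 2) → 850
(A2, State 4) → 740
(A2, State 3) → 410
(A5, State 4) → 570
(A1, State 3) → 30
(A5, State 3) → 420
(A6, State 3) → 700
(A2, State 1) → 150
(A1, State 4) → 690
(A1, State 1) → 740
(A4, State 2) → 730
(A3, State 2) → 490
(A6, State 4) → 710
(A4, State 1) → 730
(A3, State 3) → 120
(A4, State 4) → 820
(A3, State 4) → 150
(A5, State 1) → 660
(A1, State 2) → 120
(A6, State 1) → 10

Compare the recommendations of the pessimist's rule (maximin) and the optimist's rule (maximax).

maximin → A4; maximax → A2 (disagree)

Row minima: A1=30, A2=150, A3=120, A4=660, A5=200, A6=10
Best worst-case = 660 → A4.
Row maxima: A1=740, A2=850, A3=520, A4=820, A5=660, A6=710
Best best-case = 850 → A2.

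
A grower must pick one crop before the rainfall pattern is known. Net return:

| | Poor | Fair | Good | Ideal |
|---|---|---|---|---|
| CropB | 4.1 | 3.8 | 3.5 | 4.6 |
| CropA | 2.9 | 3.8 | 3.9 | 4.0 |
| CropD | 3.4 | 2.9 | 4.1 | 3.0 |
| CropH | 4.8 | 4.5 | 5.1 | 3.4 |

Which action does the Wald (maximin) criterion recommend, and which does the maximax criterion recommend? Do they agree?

maximin → CropB; maximax → CropH (disagree)

Row minima: CropB=3.5, CropA=2.9, CropD=2.9, CropH=3.4
Best worst-case = 3.5 → CropB.
Row maxima: CropB=4.6, CropA=4.0, CropD=4.1, CropH=5.1
Best best-case = 5.1 → CropH.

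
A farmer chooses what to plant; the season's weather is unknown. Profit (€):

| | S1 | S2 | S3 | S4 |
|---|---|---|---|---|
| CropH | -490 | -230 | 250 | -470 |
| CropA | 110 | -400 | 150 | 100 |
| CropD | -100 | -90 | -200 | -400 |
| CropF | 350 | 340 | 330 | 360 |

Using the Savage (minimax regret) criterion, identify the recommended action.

Column bests: S1=350, S2=340, S3=330, S4=360.
CropH regrets: 840, 570, 80, 830 → max 840
CropA regrets: 240, 740, 180, 260 → max 740
CropD regrets: 450, 430, 530, 760 → max 760
CropF regrets: 0, 0, 0, 0 → max 0
Smallest max regret = 0 → CropF.

CropF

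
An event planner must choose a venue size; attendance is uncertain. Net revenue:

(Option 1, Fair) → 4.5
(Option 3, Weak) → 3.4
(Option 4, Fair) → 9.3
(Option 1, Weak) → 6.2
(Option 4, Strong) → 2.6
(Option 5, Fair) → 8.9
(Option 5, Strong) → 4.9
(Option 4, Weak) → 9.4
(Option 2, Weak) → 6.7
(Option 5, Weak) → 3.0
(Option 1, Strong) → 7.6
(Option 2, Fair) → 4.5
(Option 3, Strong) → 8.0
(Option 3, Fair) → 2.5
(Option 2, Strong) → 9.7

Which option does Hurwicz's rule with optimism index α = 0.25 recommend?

Option 2

Option 1: 0.25·7.6 + 0.75·4.5 = 5.275
Option 2: 0.25·9.7 + 0.75·4.5 = 5.8
Option 3: 0.25·8.0 + 0.75·2.5 = 3.875
Option 4: 0.25·9.4 + 0.75·2.6 = 4.3
Option 5: 0.25·8.9 + 0.75·3.0 = 4.475
Highest Hurwicz score = 5.8 → Option 2.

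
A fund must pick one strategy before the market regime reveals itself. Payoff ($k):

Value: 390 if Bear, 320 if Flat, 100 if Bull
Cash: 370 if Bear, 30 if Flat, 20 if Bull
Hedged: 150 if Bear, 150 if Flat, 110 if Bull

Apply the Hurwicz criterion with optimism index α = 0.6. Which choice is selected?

Value

Value: 0.6·390 + 0.4·100 = 274
Cash: 0.6·370 + 0.4·20 = 230
Hedged: 0.6·150 + 0.4·110 = 134
Highest Hurwicz score = 274 → Value.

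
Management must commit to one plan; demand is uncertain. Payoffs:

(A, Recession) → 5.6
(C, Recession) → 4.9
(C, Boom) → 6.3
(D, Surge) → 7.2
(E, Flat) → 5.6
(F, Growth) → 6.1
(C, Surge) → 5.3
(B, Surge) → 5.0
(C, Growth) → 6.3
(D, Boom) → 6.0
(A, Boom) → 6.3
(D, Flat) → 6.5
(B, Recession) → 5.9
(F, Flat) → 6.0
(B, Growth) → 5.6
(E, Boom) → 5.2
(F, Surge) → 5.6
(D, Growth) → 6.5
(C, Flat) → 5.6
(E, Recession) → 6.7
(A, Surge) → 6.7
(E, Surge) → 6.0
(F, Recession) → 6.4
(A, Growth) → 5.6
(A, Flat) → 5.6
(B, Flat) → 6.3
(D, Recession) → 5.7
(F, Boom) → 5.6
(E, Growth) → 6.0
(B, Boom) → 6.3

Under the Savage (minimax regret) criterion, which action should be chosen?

D

Column bests: Recession=6.7, Flat=6.5, Growth=6.5, Boom=6.3, Surge=7.2.
A regrets: 1.1, 0.9, 0.9, 0.0, 0.5 → max 1.1
B regrets: 0.8, 0.2, 0.9, 0.0, 2.2 → max 2.2
C regrets: 1.8, 0.9, 0.2, 0.0, 1.9 → max 1.9
D regrets: 1.0, 0.0, 0.0, 0.3, 0.0 → max 1.0
E regrets: 0.0, 0.9, 0.5, 1.1, 1.2 → max 1.2
F regrets: 0.3, 0.5, 0.4, 0.7, 1.6 → max 1.6
Smallest max regret = 1.0 → D.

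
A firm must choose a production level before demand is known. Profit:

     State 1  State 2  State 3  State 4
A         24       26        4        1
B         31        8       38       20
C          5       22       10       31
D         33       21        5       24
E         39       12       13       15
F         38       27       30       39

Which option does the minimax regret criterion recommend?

F

Column bests: State 1=39, State 2=27, State 3=38, State 4=39.
A regrets: 15, 1, 34, 38 → max 38
B regrets: 8, 19, 0, 19 → max 19
C regrets: 34, 5, 28, 8 → max 34
D regrets: 6, 6, 33, 15 → max 33
E regrets: 0, 15, 25, 24 → max 25
F regrets: 1, 0, 8, 0 → max 8
Smallest max regret = 8 → F.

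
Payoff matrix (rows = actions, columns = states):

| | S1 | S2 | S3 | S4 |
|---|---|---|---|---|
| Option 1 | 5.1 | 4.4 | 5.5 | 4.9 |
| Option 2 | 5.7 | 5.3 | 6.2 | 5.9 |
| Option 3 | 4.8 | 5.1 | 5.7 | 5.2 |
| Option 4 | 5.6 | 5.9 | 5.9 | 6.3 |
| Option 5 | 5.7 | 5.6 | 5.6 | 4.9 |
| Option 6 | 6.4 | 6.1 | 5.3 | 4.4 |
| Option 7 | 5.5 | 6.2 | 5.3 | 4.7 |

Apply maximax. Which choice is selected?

Row maxima: Option 1=5.5, Option 2=6.2, Option 3=5.7, Option 4=6.3, Option 5=5.7, Option 6=6.4, Option 7=6.2
Best best-case = 6.4 → Option 6.

Option 6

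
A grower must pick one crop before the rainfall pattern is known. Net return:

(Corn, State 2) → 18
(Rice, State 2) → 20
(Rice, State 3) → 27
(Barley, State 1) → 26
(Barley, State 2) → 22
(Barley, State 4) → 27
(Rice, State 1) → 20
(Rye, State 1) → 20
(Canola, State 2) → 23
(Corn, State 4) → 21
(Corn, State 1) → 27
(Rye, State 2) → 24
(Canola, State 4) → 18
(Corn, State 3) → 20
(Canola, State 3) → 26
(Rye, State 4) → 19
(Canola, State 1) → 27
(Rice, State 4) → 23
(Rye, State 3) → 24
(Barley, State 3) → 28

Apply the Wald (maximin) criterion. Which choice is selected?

Barley

Row minima: Barley=22, Canola=18, Rye=19, Corn=18, Rice=20
Best worst-case = 22 → Barley.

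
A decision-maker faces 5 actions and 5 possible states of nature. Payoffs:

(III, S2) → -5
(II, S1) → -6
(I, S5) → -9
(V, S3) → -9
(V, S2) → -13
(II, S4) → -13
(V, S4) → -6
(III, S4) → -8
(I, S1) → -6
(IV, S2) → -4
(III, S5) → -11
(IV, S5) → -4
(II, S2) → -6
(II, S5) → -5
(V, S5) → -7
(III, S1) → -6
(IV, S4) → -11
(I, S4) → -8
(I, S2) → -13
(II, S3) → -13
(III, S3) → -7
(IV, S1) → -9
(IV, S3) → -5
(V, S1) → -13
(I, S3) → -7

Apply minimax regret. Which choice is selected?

Column bests: S1=-6, S2=-4, S3=-5, S4=-6, S5=-4.
I regrets: 0, 9, 2, 2, 5 → max 9
II regrets: 0, 2, 8, 7, 1 → max 8
III regrets: 0, 1, 2, 2, 7 → max 7
IV regrets: 3, 0, 0, 5, 0 → max 5
V regrets: 7, 9, 4, 0, 3 → max 9
Smallest max regret = 5 → IV.

IV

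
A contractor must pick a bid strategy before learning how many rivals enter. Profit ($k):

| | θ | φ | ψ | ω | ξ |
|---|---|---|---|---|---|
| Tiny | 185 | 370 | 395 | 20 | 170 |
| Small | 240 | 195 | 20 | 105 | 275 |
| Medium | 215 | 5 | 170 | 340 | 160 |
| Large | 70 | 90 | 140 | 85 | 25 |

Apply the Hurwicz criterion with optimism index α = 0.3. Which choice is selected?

Tiny

Tiny: 0.3·395 + 0.7·20 = 132.5
Small: 0.3·275 + 0.7·20 = 96.5
Medium: 0.3·340 + 0.7·5 = 105.5
Large: 0.3·140 + 0.7·25 = 59.5
Highest Hurwicz score = 132.5 → Tiny.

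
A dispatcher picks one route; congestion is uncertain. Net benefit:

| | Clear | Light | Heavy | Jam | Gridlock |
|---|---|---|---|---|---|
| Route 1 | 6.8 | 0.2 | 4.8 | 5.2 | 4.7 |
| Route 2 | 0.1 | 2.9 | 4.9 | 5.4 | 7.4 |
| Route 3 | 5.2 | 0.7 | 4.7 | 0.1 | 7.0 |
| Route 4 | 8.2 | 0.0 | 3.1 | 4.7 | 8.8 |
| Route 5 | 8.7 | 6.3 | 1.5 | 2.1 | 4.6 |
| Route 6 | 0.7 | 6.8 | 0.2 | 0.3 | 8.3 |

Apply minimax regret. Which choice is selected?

Column bests: Clear=8.7, Light=6.8, Heavy=4.9, Jam=5.4, Gridlock=8.8.
Route 1 regrets: 1.9, 6.6, 0.1, 0.2, 4.1 → max 6.6
Route 2 regrets: 8.6, 3.9, 0.0, 0.0, 1.4 → max 8.6
Route 3 regrets: 3.5, 6.1, 0.2, 5.3, 1.8 → max 6.1
Route 4 regrets: 0.5, 6.8, 1.8, 0.7, 0.0 → max 6.8
Route 5 regrets: 0.0, 0.5, 3.4, 3.3, 4.2 → max 4.2
Route 6 regrets: 8.0, 0.0, 4.7, 5.1, 0.5 → max 8.0
Smallest max regret = 4.2 → Route 5.

Route 5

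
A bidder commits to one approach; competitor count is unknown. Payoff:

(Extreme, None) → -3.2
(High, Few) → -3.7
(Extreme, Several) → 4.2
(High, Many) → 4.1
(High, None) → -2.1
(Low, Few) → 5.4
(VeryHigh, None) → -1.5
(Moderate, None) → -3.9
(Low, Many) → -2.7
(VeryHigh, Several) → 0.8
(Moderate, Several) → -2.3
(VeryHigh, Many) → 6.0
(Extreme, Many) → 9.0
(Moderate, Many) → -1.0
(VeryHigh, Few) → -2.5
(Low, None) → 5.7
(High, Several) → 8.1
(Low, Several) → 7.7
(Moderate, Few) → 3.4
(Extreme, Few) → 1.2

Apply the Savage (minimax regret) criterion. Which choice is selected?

Column bests: None=5.7, Few=5.4, Several=8.1, Many=9.0.
Low regrets: 0.0, 0.0, 0.4, 11.7 → max 11.7
Moderate regrets: 9.6, 2.0, 10.4, 10.0 → max 10.4
High regrets: 7.8, 9.1, 0.0, 4.9 → max 9.1
VeryHigh regrets: 7.2, 7.9, 7.3, 3.0 → max 7.9
Extreme regrets: 8.9, 4.2, 3.9, 0.0 → max 8.9
Smallest max regret = 7.9 → VeryHigh.

VeryHigh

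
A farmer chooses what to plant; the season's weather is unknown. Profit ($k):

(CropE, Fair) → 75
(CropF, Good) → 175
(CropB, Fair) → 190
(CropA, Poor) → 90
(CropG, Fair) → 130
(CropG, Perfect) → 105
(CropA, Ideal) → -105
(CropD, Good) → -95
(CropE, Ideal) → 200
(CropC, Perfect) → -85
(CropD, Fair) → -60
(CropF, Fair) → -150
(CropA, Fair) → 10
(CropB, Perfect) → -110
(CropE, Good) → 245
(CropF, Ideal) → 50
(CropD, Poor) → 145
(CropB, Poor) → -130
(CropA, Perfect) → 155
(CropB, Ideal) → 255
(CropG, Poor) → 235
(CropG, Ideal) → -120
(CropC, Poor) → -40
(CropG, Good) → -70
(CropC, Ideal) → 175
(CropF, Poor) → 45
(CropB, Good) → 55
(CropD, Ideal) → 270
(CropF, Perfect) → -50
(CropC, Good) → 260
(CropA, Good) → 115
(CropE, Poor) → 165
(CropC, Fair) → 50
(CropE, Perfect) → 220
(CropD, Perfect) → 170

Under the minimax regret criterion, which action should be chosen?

CropE

Column bests: Poor=235, Fair=190, Good=260, Ideal=270, Perfect=220.
CropD regrets: 90, 250, 355, 0, 50 → max 355
CropG regrets: 0, 60, 330, 390, 115 → max 390
CropF regrets: 190, 340, 85, 220, 270 → max 340
CropA regrets: 145, 180, 145, 375, 65 → max 375
CropB regrets: 365, 0, 205, 15, 330 → max 365
CropE regrets: 70, 115, 15, 70, 0 → max 115
CropC regrets: 275, 140, 0, 95, 305 → max 305
Smallest max regret = 115 → CropE.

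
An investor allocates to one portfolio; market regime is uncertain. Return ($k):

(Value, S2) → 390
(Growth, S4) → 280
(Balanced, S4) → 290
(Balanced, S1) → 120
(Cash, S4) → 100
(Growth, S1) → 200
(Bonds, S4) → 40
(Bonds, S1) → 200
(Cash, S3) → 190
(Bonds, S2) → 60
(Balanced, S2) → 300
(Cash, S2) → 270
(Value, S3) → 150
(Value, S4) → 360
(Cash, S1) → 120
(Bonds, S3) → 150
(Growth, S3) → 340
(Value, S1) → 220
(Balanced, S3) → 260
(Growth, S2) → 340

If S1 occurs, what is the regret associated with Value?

0

Best payoff under S1 is 220.
Regret = 220 − 220 = 0.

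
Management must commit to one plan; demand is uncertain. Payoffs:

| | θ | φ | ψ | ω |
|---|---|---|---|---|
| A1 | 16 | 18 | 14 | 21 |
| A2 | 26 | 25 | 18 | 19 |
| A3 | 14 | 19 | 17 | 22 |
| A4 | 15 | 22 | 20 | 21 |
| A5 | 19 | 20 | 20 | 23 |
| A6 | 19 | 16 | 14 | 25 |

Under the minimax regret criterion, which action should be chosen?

A2

Column bests: θ=26, φ=25, ψ=20, ω=25.
A1 regrets: 10, 7, 6, 4 → max 10
A2 regrets: 0, 0, 2, 6 → max 6
A3 regrets: 12, 6, 3, 3 → max 12
A4 regrets: 11, 3, 0, 4 → max 11
A5 regrets: 7, 5, 0, 2 → max 7
A6 regrets: 7, 9, 6, 0 → max 9
Smallest max regret = 6 → A2.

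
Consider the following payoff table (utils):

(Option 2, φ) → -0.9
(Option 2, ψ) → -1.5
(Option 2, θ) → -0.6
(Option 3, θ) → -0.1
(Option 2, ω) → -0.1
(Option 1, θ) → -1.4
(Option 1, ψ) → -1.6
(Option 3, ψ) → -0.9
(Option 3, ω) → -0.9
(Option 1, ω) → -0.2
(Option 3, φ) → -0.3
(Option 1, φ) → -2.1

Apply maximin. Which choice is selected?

Row minima: Option 1=-2.1, Option 2=-1.5, Option 3=-0.9
Best worst-case = -0.9 → Option 3.

Option 3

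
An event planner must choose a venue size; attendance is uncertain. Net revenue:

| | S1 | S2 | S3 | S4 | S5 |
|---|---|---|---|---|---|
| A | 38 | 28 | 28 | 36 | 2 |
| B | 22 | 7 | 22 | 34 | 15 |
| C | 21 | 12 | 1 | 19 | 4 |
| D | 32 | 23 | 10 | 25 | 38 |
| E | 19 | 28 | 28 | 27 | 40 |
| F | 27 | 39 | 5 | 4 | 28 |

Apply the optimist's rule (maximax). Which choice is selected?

E

Row maxima: A=38, B=34, C=21, D=38, E=40, F=39
Best best-case = 40 → E.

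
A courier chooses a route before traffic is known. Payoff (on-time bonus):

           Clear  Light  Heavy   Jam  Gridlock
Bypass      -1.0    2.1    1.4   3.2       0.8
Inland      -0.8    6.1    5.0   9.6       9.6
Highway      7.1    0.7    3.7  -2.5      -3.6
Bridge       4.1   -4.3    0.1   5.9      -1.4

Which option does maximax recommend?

Inland

Row maxima: Bypass=3.2, Inland=9.6, Highway=7.1, Bridge=5.9
Best best-case = 9.6 → Inland.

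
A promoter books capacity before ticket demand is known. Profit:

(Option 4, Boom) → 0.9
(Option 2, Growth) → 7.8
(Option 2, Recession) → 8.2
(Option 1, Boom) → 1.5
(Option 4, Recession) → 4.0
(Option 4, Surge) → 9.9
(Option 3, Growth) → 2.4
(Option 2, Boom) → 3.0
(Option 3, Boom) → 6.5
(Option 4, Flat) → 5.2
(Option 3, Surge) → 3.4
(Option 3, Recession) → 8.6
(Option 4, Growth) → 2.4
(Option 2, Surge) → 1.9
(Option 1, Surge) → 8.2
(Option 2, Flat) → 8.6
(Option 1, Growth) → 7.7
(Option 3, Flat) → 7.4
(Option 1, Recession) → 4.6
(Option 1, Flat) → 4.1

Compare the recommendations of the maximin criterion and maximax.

maximin → Option 3; maximax → Option 4 (disagree)

Row minima: Option 1=1.5, Option 2=1.9, Option 3=2.4, Option 4=0.9
Best worst-case = 2.4 → Option 3.
Row maxima: Option 1=8.2, Option 2=8.6, Option 3=8.6, Option 4=9.9
Best best-case = 9.9 → Option 4.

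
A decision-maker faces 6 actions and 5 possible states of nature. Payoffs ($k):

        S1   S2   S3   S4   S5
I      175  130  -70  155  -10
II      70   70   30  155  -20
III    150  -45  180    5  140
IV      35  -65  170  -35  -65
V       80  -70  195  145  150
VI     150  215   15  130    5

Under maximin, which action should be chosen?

Row minima: I=-70, II=-20, III=-45, IV=-65, V=-70, VI=5
Best worst-case = 5 → VI.

VI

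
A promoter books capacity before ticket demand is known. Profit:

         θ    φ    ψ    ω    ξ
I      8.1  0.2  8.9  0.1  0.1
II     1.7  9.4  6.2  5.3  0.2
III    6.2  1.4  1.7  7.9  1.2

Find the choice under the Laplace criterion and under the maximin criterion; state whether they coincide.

laplace → II; maximin → III (disagree)

Row averages: I=3.48, II=4.56, III=3.68
Highest average = 4.56 → II.
Row minima: I=0.1, II=0.2, III=1.2
Best worst-case = 1.2 → III.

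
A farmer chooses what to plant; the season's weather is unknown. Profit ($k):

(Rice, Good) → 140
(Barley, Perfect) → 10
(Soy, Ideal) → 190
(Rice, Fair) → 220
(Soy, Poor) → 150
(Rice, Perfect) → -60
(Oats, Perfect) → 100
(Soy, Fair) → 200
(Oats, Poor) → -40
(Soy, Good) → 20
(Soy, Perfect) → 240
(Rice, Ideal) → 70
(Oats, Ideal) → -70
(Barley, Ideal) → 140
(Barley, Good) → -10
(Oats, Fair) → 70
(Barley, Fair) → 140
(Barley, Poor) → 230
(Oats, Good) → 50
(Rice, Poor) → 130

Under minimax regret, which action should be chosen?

Soy

Column bests: Poor=230, Fair=220, Good=140, Ideal=190, Perfect=240.
Barley regrets: 0, 80, 150, 50, 230 → max 230
Rice regrets: 100, 0, 0, 120, 300 → max 300
Oats regrets: 270, 150, 90, 260, 140 → max 270
Soy regrets: 80, 20, 120, 0, 0 → max 120
Smallest max regret = 120 → Soy.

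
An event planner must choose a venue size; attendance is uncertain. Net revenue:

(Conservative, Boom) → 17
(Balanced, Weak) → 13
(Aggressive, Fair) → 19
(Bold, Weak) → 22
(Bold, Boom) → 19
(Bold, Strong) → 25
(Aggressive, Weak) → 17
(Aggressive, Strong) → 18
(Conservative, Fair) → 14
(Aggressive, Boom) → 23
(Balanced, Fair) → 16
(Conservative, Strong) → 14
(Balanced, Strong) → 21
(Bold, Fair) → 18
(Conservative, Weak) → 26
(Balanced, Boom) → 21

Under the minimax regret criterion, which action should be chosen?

Column bests: Weak=26, Fair=19, Strong=25, Boom=23.
Conservative regrets: 0, 5, 11, 6 → max 11
Balanced regrets: 13, 3, 4, 2 → max 13
Aggressive regrets: 9, 0, 7, 0 → max 9
Bold regrets: 4, 1, 0, 4 → max 4
Smallest max regret = 4 → Bold.

Bold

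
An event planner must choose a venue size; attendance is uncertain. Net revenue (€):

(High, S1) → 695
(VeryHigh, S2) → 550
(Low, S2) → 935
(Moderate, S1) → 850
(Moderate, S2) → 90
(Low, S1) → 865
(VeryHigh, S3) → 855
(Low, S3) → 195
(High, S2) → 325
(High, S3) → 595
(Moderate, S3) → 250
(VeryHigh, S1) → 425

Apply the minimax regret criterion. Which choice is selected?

Column bests: S1=865, S2=935, S3=855.
Low regrets: 0, 0, 660 → max 660
Moderate regrets: 15, 845, 605 → max 845
High regrets: 170, 610, 260 → max 610
VeryHigh regrets: 440, 385, 0 → max 440
Smallest max regret = 440 → VeryHigh.

VeryHigh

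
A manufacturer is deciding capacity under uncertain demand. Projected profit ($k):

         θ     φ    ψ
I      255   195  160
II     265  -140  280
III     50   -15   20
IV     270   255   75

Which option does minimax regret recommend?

I

Column bests: θ=270, φ=255, ψ=280.
I regrets: 15, 60, 120 → max 120
II regrets: 5, 395, 0 → max 395
III regrets: 220, 270, 260 → max 270
IV regrets: 0, 0, 205 → max 205
Smallest max regret = 120 → I.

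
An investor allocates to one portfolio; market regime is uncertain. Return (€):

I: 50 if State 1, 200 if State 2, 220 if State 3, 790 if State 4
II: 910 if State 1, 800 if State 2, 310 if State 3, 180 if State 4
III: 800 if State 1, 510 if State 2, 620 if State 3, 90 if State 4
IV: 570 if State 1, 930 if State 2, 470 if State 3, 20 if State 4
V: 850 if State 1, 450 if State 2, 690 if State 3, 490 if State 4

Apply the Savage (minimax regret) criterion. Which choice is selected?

V

Column bests: State 1=910, State 2=930, State 3=690, State 4=790.
I regrets: 860, 730, 470, 0 → max 860
II regrets: 0, 130, 380, 610 → max 610
III regrets: 110, 420, 70, 700 → max 700
IV regrets: 340, 0, 220, 770 → max 770
V regrets: 60, 480, 0, 300 → max 480
Smallest max regret = 480 → V.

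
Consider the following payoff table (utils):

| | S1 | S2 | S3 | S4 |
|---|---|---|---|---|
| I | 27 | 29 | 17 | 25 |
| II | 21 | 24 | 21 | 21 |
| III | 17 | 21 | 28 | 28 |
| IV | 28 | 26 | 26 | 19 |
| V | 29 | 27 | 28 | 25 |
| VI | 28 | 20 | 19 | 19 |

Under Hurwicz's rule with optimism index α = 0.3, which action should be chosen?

V

I: 0.3·29 + 0.7·17 = 20.6
II: 0.3·24 + 0.7·21 = 21.9
III: 0.3·28 + 0.7·17 = 20.3
IV: 0.3·28 + 0.7·19 = 21.7
V: 0.3·29 + 0.7·25 = 26.2
VI: 0.3·28 + 0.7·19 = 21.7
Highest Hurwicz score = 26.2 → V.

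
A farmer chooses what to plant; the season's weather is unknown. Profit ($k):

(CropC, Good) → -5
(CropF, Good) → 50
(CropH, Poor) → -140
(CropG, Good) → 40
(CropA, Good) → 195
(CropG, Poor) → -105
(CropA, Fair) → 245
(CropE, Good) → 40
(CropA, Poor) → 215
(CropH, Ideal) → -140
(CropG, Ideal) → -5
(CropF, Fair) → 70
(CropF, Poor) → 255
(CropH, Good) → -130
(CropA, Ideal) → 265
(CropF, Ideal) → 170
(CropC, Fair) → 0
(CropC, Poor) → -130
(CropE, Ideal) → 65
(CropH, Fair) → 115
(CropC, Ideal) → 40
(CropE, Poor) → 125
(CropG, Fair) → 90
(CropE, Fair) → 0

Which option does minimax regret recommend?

Column bests: Poor=255, Fair=245, Good=195, Ideal=265.
CropA regrets: 40, 0, 0, 0 → max 40
CropE regrets: 130, 245, 155, 200 → max 245
CropH regrets: 395, 130, 325, 405 → max 405
CropF regrets: 0, 175, 145, 95 → max 175
CropG regrets: 360, 155, 155, 270 → max 360
CropC regrets: 385, 245, 200, 225 → max 385
Smallest max regret = 40 → CropA.

CropA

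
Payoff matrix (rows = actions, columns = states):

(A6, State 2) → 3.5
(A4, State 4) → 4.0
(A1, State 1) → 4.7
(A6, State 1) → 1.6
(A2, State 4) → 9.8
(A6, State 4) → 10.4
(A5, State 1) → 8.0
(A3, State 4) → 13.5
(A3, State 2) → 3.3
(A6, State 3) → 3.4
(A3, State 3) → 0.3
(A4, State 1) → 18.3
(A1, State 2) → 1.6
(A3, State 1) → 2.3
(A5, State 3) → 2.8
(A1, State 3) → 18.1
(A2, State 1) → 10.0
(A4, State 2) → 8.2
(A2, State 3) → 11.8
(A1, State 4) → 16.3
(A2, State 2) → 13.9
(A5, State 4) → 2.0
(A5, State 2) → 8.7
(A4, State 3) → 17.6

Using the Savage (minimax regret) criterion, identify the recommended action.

Column bests: State 1=18.3, State 2=13.9, State 3=18.1, State 4=16.3.
A1 regrets: 13.6, 12.3, 0.0, 0.0 → max 13.6
A2 regrets: 8.3, 0.0, 6.3, 6.5 → max 8.3
A3 regrets: 16.0, 10.6, 17.8, 2.8 → max 17.8
A4 regrets: 0.0, 5.7, 0.5, 12.3 → max 12.3
A5 regrets: 10.3, 5.2, 15.3, 14.3 → max 15.3
A6 regrets: 16.7, 10.4, 14.7, 5.9 → max 16.7
Smallest max regret = 8.3 → A2.

A2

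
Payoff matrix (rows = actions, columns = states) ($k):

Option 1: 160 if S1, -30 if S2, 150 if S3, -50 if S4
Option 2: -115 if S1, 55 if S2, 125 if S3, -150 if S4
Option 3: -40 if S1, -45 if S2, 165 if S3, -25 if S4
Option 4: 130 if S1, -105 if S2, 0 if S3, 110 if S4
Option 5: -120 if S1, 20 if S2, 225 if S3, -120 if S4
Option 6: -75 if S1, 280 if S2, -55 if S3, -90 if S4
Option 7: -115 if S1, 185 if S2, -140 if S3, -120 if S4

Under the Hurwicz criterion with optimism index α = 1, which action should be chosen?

Option 6

Option 1: 1·160 + 0·(-50) = 160
Option 2: 1·125 + 0·(-150) = 125
Option 3: 1·165 + 0·(-45) = 165
Option 4: 1·130 + 0·(-105) = 130
Option 5: 1·225 + 0·(-120) = 225
Option 6: 1·280 + 0·(-90) = 280
Option 7: 1·185 + 0·(-140) = 185
Highest Hurwicz score = 280 → Option 6.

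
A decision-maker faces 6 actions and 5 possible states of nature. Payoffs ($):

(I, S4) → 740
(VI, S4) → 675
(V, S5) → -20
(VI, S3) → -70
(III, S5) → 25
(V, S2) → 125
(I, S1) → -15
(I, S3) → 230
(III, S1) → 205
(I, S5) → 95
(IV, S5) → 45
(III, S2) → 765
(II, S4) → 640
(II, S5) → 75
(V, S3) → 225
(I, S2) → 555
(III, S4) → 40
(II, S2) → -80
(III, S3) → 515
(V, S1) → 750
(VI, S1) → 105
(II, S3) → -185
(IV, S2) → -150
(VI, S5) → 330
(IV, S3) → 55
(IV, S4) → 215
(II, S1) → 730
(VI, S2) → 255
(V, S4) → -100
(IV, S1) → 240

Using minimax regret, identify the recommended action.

VI

Column bests: S1=750, S2=765, S3=515, S4=740, S5=330.
I regrets: 765, 210, 285, 0, 235 → max 765
II regrets: 20, 845, 700, 100, 255 → max 845
III regrets: 545, 0, 0, 700, 305 → max 700
IV regrets: 510, 915, 460, 525, 285 → max 915
V regrets: 0, 640, 290, 840, 350 → max 840
VI regrets: 645, 510, 585, 65, 0 → max 645
Smallest max regret = 645 → VI.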